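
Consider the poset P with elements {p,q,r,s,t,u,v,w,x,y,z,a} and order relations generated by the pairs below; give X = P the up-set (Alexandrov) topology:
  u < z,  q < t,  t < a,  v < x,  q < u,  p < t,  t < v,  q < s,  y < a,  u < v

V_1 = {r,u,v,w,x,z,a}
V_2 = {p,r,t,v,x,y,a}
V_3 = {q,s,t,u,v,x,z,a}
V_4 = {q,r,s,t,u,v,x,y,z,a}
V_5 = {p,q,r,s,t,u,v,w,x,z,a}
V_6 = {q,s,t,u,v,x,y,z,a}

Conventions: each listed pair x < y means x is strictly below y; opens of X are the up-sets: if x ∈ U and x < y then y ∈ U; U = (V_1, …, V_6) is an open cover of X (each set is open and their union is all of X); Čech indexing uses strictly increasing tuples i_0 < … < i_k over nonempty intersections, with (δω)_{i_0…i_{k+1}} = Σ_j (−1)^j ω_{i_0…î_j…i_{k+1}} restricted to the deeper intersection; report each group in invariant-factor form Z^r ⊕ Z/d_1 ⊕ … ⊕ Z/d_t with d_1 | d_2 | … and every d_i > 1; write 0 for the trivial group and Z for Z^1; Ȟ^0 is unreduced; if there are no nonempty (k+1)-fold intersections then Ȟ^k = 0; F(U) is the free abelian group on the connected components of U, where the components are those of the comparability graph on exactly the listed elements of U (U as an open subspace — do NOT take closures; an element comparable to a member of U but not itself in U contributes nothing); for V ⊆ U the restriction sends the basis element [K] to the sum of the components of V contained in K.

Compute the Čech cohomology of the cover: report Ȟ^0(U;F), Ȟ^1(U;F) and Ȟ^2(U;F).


Ȟ^0(U;F) ≅ Z^3, Ȟ^1(U;F) ≅ 0, Ȟ^2(U;F) ≅ 0

nonempty overlaps:
  V12={r,v,x,a} V13={u,v,x,z,a} V14={r,u,v,x,z,a} V15={r,u,v,w,x,z,a} V16={u,v,x,z,a} V23={t,v,x,a} V24={r,t,v,x,y,a} V25={p,r,t,v,x,a} V26={t,v,x,y,a} V34={q,s,t,u,v,x,z,a} V35={q,s,t,u,v,x,z,a} V36={q,s,t,u,v,x,z,a} V45={q,r,s,t,u,v,x,z,a} V46={q,s,t,u,v,x,y,z,a} V56={q,s,t,u,v,x,z,a}
  V123={v,x,a} V124={r,v,x,a} V125={r,v,x,a} V126={v,x,a} V134={u,v,x,z,a} V135={u,v,x,z,a} V136={u,v,x,z,a} V145={r,u,v,x,z,a} V146={u,v,x,z,a} V156={u,v,x,z,a} V234={t,v,x,a} V235={t,v,x,a} V236={t,v,x,a} V245={r,t,v,x,a} V246={t,v,x,y,a} V256={t,v,x,a} V345={q,s,t,u,v,x,z,a} V346={q,s,t,u,v,x,z,a} V356={q,s,t,u,v,x,z,a} V456={q,s,t,u,v,x,z,a}
  V1234={v,x,a} V1235={v,x,a} V1236={v,x,a} V1245={r,v,x,a} V1246={v,x,a} V1256={v,x,a} V1345={u,v,x,z,a} V1346={u,v,x,z,a} V1356={u,v,x,z,a} V1456={u,v,x,z,a} V2345={t,v,x,a} V2346={t,v,x,a} V2356={t,v,x,a} V2456={t,v,x,a} V3456={q,s,t,u,v,x,z,a}
  V12345={v,x,a} V12346={v,x,a} V12356={v,x,a} V12456={v,x,a} V13456={u,v,x,z,a} V23456={t,v,x,a}
  V123456={v,x,a}
components per intersection:
  V1: {r} {u,v,x,z} {w} {a}
  V2: {p,t,v,x,y,a} {r}
  V3: {q,s,t,u,v,x,z,a}
  V4: {q,s,t,u,v,x,y,z,a} {r}
  V5: {p,q,s,t,u,v,x,z,a} {r} {w}
  V6: {q,s,t,u,v,x,y,z,a}
  V12: {r} {v,x} {a}
  V13: {u,v,x,z} {a}
  V14: {r} {u,v,x,z} {a}
  V15: {r} {u,v,x,z} {w} {a}
  V16: {u,v,x,z} {a}
  V23: {t,v,x,a}
  V24: {r} {t,v,x,y,a}
  V25: {p,t,v,x,a} {r}
  V26: {t,v,x,y,a}
  V34: {q,s,t,u,v,x,z,a}
  V35: {q,s,t,u,v,x,z,a}
  V36: {q,s,t,u,v,x,z,a}
  V45: {q,s,t,u,v,x,z,a} {r}
  V46: {q,s,t,u,v,x,y,z,a}
  V56: {q,s,t,u,v,x,z,a}
  V123: {v,x} {a}
  V124: {r} {v,x} {a}
  V125: {r} {v,x} {a}
  V126: {v,x} {a}
  V134: {u,v,x,z} {a}
  V135: {u,v,x,z} {a}
  V136: {u,v,x,z} {a}
  V145: {r} {u,v,x,z} {a}
  V146: {u,v,x,z} {a}
  V156: {u,v,x,z} {a}
  V234: {t,v,x,a}
  V235: {t,v,x,a}
  V236: {t,v,x,a}
  V245: {r} {t,v,x,a}
  V246: {t,v,x,y,a}
  V256: {t,v,x,a}
  V345: {q,s,t,u,v,x,z,a}
  V346: {q,s,t,u,v,x,z,a}
  V356: {q,s,t,u,v,x,z,a}
  V456: {q,s,t,u,v,x,z,a}
  V1234: {v,x} {a}
  V1235: {v,x} {a}
  V1236: {v,x} {a}
  V1245: {r} {v,x} {a}
  V1246: {v,x} {a}
  V1256: {v,x} {a}
  V1345: {u,v,x,z} {a}
  V1346: {u,v,x,z} {a}
  V1356: {u,v,x,z} {a}
  V1456: {u,v,x,z} {a}
  V2345: {t,v,x,a}
  V2346: {t,v,x,a}
  V2356: {t,v,x,a}
  V2456: {t,v,x,a}
  V3456: {q,s,t,u,v,x,z,a}
  V12345: {v,x} {a}
  V12346: {v,x} {a}
  V12356: {v,x} {a}
  V12456: {v,x} {a}
  V13456: {u,v,x,z} {a}
  V23456: {t,v,x,a}
  V123456: {v,x} {a}
C dims 13,27,34,26; δ0: rk 10, SNF 1^10; δ1: rk 17, SNF 1^17; δ2: rk 17, SNF 1^17
degree 0: 13−10−0 = 3 → Ȟ^0 ≅ Z^3
degree 1: 27−17−10 = 0 → Ȟ^1 ≅ 0
degree 2: 34−17−17 = 0 → Ȟ^2 ≅ 0


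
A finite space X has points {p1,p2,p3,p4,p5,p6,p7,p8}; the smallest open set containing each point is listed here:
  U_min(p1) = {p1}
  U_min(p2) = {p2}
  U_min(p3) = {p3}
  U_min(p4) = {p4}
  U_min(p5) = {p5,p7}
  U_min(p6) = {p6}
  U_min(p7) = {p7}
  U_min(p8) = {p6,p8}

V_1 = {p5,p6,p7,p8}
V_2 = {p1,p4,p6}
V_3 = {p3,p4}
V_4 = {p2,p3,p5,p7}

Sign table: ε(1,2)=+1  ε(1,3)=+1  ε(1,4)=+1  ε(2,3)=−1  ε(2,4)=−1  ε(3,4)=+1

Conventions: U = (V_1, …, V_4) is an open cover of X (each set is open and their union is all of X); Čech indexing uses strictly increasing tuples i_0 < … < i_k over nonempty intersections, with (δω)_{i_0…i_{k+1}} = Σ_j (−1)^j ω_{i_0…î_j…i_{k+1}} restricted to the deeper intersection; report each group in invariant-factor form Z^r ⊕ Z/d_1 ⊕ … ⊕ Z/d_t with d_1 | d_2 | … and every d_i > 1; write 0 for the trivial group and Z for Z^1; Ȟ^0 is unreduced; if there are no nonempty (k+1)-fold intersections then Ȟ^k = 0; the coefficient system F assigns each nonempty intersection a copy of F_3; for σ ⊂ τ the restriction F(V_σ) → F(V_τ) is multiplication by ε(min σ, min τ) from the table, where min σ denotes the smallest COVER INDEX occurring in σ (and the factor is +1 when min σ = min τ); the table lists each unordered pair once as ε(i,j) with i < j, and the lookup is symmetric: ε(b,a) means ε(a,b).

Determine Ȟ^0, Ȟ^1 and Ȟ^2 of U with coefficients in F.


nonempty overlaps:
  V12={p6} V14={p5,p7} V23={p4} V34={p3}
C dims 4,4; δ0: rk_F3 4
degree 0: 4−4−0 = 0 → Ȟ^0 ≅ 0
degree 1: 4−0−4 = 0 → Ȟ^1 ≅ 0
degree 2: 0−0−0 = 0 → Ȟ^2 ≅ 0

Ȟ^0(U;F) ≅ 0,  Ȟ^1(U;F) ≅ 0,  Ȟ^2(U;F) ≅ 0


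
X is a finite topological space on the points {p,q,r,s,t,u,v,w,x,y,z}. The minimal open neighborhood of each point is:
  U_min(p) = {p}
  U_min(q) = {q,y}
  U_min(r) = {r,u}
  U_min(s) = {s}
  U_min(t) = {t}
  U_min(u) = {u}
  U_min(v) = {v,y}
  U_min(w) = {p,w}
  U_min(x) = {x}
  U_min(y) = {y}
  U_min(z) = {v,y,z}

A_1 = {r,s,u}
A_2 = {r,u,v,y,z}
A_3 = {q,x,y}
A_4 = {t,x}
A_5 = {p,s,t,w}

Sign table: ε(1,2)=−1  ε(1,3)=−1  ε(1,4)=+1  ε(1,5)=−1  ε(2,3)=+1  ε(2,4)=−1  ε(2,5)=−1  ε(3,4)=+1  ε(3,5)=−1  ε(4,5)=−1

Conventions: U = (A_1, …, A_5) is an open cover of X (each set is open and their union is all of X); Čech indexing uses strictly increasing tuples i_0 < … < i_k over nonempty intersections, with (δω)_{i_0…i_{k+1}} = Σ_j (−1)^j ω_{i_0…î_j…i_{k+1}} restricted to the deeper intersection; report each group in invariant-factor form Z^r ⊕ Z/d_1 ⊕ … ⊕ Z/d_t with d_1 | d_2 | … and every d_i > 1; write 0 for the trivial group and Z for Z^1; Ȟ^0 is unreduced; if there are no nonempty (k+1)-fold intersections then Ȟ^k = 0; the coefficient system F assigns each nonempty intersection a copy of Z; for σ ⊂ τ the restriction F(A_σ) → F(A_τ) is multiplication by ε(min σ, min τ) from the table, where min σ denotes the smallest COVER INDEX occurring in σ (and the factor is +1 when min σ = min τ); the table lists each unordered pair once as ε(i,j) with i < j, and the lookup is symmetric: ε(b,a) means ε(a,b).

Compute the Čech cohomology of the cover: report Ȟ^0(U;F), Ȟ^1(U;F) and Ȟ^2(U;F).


Ȟ^0 = 0, Ȟ^1 = Z/2, Ȟ^2 = 0

nonempty overlaps:
  A12={r,u} A15={s} A23={y} A34={x} A45={t}
C dims 5,5; δ0: rk 5, SNF 1^4·2
degree 0: 5−5−0 = 0 → Ȟ^0 ≅ 0
degree 1: 5−0−5 = 0 plus torsion [2] → Ȟ^1 ≅ Z/2
degree 2: 0−0−0 = 0 → Ȟ^2 ≅ 0


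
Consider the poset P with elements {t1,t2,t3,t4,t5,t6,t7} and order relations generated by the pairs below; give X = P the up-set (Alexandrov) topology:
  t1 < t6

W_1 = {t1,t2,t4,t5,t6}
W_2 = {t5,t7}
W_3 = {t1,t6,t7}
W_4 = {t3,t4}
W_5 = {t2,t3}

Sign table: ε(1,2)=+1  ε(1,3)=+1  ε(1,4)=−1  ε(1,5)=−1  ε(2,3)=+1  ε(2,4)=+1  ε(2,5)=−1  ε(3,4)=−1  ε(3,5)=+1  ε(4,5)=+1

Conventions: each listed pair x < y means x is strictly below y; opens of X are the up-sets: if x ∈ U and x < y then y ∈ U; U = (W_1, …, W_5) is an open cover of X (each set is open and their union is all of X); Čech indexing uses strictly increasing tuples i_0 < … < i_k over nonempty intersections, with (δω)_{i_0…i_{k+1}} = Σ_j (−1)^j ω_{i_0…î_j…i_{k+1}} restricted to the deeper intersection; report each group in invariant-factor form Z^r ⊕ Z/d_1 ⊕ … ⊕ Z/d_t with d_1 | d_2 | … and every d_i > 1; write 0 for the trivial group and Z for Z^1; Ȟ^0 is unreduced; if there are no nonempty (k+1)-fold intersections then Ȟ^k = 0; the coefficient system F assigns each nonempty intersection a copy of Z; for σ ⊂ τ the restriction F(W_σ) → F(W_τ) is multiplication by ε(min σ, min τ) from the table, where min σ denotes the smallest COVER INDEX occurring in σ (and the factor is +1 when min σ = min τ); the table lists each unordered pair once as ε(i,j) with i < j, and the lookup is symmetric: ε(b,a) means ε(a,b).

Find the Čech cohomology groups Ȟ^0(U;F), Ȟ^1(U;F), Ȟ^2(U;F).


nonempty overlaps:
  W12={t5} W13={t1,t6} W14={t4} W15={t2} W23={t7} W45={t3}
C dims 5,6; δ0: rk 4, SNF 1^4
degree 0: 5−4−0 = 1 → Ȟ^0 ≅ Z
degree 1: 6−0−4 = 2 → Ȟ^1 ≅ Z^2
degree 2: 0−0−0 = 0 → Ȟ^2 ≅ 0

Ȟ^0 = Z, Ȟ^1 = Z^2, Ȟ^2 = 0


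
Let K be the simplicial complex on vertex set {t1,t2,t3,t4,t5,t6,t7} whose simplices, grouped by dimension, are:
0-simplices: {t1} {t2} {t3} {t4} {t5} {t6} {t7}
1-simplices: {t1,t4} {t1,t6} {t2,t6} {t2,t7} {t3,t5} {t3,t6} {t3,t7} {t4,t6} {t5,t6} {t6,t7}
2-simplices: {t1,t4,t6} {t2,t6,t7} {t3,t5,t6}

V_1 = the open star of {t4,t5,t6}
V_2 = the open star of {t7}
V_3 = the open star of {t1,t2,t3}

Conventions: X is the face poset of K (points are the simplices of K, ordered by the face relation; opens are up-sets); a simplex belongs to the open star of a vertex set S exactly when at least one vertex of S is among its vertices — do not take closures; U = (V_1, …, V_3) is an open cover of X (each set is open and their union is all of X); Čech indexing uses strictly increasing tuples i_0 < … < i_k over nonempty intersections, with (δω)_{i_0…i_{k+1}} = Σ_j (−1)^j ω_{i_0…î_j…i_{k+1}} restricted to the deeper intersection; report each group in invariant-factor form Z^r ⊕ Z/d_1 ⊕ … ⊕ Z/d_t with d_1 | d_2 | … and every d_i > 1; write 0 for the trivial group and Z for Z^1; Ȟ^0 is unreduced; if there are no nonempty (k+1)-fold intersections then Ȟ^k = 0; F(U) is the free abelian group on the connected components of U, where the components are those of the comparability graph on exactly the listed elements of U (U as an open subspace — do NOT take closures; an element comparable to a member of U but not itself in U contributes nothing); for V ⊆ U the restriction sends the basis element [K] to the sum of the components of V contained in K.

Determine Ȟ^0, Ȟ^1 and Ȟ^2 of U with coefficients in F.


nerve simplices:
  V1={{t4},{t5},{t6},{t1,t4},{t1,t6},{t2,t6},{t3,t5},{t3,t6},{t4,t6},{t5,t6},{t6,t7},{t1,t4,t6},{t2,t6,t7},{t3,t5,t6}} V2={{t7},{t2,t7},{t3,t7},{t6,t7},{t2,t6,t7}} V3={{t1},{t2},{t3},{t1,t4},{t1,t6},{t2,t6},{t2,t7},{t3,t5},{t3,t6},{t3,t7},{t1,t4,t6},{t2,t6,t7},{t3,t5,t6}}
  V12={{t6,t7},{t2,t6,t7}} V13={{t1,t4},{t1,t6},{t2,t6},{t3,t5},{t3,t6},{t1,t4,t6},{t2,t6,t7},{t3,t5,t6}} V23={{t2,t7},{t3,t7},{t2,t6,t7}}
  V123={{t2,t6,t7}}
components per intersection:
  V1: {{t4},{t5},{t6},{t1,t4},{t1,t6},{t2,t6},{t3,t5},{t3,t6},{t4,t6},{t5,t6},{t6,t7},{t1,t4,t6},{t2,t6,t7},{t3,t5,t6}}
  V2: {{t7},{t2,t7},{t3,t7},{t6,t7},{t2,t6,t7}}
  V3: {{t1},{t1,t4},{t1,t6},{t1,t4,t6}} {{t2},{t2,t6},{t2,t7},{t2,t6,t7}} {{t3},{t3,t5},{t3,t6},{t3,t7},{t3,t5,t6}}
  V12: {{t6,t7},{t2,t6,t7}}
  V13: {{t1,t4},{t1,t6},{t1,t4,t6}} {{t2,t6},{t2,t6,t7}} {{t3,t5},{t3,t6},{t3,t5,t6}}
  V23: {{t2,t7},{t2,t6,t7}} {{t3,t7}}
  V123: {{t2,t6,t7}}
C dims 5,6,1; δ0: rk 4, SNF 1^4; δ1: rk 1, SNF 1^1
degree 0: 5−4−0 = 1 → Ȟ^0 ≅ Z
degree 1: 6−1−4 = 1 → Ȟ^1 ≅ Z
degree 2: 1−0−1 = 0 → Ȟ^2 ≅ 0

Ȟ^0 ≅ Z, Ȟ^1 ≅ Z and Ȟ^2 ≅ 0


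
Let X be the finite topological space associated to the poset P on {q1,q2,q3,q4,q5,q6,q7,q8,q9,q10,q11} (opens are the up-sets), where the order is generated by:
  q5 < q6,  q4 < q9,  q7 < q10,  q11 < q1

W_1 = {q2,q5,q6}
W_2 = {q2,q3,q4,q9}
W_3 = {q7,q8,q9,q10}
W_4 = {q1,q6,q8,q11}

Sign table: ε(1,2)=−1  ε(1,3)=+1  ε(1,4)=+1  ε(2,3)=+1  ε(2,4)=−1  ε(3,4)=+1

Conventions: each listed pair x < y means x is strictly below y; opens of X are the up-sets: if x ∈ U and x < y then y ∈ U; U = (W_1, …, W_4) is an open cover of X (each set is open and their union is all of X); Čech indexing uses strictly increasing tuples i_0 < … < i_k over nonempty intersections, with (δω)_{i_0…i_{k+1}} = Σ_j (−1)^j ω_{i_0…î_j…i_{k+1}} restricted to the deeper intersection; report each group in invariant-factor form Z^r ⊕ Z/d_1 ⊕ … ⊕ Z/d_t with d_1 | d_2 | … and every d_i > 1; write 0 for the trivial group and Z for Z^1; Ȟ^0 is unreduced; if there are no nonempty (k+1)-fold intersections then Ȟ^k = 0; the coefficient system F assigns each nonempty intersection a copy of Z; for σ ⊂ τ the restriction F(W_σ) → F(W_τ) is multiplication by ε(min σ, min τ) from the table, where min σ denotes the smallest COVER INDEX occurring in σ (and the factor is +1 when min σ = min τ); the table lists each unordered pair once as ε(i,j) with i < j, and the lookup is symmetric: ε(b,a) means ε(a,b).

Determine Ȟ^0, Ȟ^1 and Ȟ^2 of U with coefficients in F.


cover nerve:
  W12={q2} W14={q6} W23={q9} W34={q8}
C dims 4,4; δ0: rk 4, SNF 1^3·2
Ȟ^0: (4−4)−0=0 ⇒ 0
Ȟ^1: (4−0)−4=0 plus torsion [2] ⇒ Z/2
Ȟ^2: (0−0)−0=0 ⇒ 0

Ȟ^0 = 0, Ȟ^1 = Z/2, Ȟ^2 = 0


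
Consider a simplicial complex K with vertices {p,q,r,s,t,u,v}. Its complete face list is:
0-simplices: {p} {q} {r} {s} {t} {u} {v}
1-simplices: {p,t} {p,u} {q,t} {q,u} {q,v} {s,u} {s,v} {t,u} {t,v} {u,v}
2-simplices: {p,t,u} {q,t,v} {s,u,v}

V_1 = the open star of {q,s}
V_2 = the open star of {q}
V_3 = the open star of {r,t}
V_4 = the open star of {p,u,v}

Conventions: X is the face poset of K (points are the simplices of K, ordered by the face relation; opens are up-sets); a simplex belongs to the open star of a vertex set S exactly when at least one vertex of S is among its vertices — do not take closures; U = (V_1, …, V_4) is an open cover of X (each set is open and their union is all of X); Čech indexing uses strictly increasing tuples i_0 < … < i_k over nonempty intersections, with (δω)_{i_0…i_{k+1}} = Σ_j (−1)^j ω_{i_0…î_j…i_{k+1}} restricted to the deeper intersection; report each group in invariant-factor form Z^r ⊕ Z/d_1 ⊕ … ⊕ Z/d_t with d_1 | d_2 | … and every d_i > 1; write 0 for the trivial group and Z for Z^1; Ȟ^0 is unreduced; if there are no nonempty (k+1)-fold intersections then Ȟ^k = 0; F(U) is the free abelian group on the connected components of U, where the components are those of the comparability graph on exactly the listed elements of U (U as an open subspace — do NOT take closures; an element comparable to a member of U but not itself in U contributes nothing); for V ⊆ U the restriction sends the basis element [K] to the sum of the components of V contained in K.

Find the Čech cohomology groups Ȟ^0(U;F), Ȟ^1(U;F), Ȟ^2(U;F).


nonempty intersections:
  V1={{q},{s},{q,t},{q,u},{q,v},{s,u},{s,v},{q,t,v},{s,u,v}} V2={{q},{q,t},{q,u},{q,v},{q,t,v}} V3={{r},{t},{p,t},{q,t},{t,u},{t,v},{p,t,u},{q,t,v}} V4={{p},{u},{v},{p,t},{p,u},{q,u},{q,v},{s,u},{s,v},{t,u},{t,v},{u,v},{p,t,u},{q,t,v},{s,u,v}}
  V12={{q},{q,t},{q,u},{q,v},{q,t,v}} V13={{q,t},{q,t,v}} V14={{q,u},{q,v},{s,u},{s,v},{q,t,v},{s,u,v}} V23={{q,t},{q,t,v}} V24={{q,u},{q,v},{q,t,v}} V34={{p,t},{t,u},{t,v},{p,t,u},{q,t,v}}
  V123={{q,t},{q,t,v}} V124={{q,u},{q,v},{q,t,v}} V134={{q,t,v}} V234={{q,t,v}}
  V1234={{q,t,v}}
components per intersection:
  V1: {{q},{q,t},{q,u},{q,v},{q,t,v}} {{s},{s,u},{s,v},{s,u,v}}
  V2: {{q},{q,t},{q,u},{q,v},{q,t,v}}
  V3: {{r}} {{t},{p,t},{q,t},{t,u},{t,v},{p,t,u},{q,t,v}}
  V4: {{p},{u},{v},{p,t},{p,u},{q,u},{q,v},{s,u},{s,v},{t,u},{t,v},{u,v},{p,t,u},{q,t,v},{s,u,v}}
  V12: {{q},{q,t},{q,u},{q,v},{q,t,v}}
  V13: {{q,t},{q,t,v}}
  V14: {{q,u}} {{q,v},{q,t,v}} {{s,u},{s,v},{s,u,v}}
  V23: {{q,t},{q,t,v}}
  V24: {{q,u}} {{q,v},{q,t,v}}
  V34: {{p,t},{t,u},{p,t,u}} {{t,v},{q,t,v}}
  V123: {{q,t},{q,t,v}}
  V124: {{q,u}} {{q,v},{q,t,v}}
  V134: {{q,t,v}}
  V234: {{q,t,v}}
  V1234: {{q,t,v}}
C dims 6,10,5,1; δ0: rk 4, SNF 1^4; δ1: rk 4, SNF 1^4; δ2: rk 1, SNF 1^1
Ȟ^0: (6−4)−0=2 ⇒ Z^2
Ȟ^1: (10−4)−4=2 ⇒ Z^2
Ȟ^2: (5−1)−4=0 ⇒ 0

Ȟ^0 = Z^2, Ȟ^1 = Z^2, Ȟ^2 = 0


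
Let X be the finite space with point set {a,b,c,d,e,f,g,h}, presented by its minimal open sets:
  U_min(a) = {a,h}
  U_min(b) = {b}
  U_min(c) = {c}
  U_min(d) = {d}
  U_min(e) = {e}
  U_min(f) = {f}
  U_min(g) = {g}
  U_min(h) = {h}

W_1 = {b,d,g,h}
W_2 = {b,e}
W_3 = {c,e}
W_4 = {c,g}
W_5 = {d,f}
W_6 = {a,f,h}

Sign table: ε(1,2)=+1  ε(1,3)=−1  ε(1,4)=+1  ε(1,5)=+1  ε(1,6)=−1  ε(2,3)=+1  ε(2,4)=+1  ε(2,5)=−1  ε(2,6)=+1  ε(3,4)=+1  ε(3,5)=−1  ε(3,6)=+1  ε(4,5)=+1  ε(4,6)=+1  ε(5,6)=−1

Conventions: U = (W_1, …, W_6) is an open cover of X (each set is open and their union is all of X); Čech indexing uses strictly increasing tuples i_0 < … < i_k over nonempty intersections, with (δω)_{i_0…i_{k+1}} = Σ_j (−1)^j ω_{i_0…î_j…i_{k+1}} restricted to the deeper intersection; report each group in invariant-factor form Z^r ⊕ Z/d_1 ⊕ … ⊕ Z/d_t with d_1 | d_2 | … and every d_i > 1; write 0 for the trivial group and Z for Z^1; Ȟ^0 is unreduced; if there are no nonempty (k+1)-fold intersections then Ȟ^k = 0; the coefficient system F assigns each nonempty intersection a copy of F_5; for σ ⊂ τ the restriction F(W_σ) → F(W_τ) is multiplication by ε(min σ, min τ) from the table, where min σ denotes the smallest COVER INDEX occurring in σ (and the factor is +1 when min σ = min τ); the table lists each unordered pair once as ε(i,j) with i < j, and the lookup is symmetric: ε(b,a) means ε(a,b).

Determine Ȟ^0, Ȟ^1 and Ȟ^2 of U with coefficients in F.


Ȟ^0 ≅ Z/5,  Ȟ^1 ≅ Z/5 ⊕ Z/5,  Ȟ^2 ≅ 0

nonempty overlaps:
  W12={b} W14={g} W15={d} W16={h} W23={e} W34={c} W56={f}
C dims 6,7; δ0: rk_F5 5
degree 0: 6−5−0 = 1 → Ȟ^0 ≅ Z/5
degree 1: 7−0−5 = 2 → Ȟ^1 ≅ Z/5 ⊕ Z/5
degree 2: 0−0−0 = 0 → Ȟ^2 ≅ 0


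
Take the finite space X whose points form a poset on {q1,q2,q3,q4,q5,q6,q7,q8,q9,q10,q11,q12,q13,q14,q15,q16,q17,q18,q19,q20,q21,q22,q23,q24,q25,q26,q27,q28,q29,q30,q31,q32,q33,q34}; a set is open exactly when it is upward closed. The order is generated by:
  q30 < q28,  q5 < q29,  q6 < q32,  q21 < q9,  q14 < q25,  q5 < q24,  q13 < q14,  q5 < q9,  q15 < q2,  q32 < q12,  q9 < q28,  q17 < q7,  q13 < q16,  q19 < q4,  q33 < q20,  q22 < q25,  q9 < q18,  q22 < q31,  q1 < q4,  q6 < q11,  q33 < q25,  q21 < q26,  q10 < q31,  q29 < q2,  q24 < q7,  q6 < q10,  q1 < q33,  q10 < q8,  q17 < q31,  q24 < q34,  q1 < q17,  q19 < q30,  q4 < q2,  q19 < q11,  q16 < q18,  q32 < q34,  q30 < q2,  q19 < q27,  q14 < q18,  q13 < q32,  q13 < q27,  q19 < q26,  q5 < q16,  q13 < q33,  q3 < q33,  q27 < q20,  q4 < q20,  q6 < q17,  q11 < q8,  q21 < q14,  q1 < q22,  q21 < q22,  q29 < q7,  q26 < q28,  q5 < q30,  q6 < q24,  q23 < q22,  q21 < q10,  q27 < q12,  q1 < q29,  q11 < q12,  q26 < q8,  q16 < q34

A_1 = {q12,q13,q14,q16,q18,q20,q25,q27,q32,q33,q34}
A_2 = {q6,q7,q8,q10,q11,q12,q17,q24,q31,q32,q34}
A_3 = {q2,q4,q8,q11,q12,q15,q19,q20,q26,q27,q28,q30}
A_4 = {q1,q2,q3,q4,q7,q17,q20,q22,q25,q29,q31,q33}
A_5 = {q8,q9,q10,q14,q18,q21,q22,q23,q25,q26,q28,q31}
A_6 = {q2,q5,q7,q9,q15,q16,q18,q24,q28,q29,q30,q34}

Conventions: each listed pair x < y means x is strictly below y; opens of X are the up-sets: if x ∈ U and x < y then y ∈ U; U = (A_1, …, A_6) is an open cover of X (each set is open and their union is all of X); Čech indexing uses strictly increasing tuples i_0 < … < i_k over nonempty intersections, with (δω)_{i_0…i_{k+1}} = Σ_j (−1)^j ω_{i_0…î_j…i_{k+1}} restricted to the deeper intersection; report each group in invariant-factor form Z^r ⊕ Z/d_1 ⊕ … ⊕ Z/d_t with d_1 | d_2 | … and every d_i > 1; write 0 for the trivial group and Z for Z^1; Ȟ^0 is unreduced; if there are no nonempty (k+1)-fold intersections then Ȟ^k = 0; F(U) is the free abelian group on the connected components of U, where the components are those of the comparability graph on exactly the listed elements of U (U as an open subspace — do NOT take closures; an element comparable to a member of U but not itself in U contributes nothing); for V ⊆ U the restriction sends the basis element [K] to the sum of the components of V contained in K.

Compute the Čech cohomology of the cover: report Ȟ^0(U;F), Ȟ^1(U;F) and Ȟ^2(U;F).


Ȟ^0 = Z, Ȟ^1 = 0 and Ȟ^2 = Z/2

nerve of the cover:
  A12={q12,q32,q34} A13={q12,q20,q27} A14={q20,q25,q33} A15={q14,q18,q25} A16={q16,q18,q34} A23={q8,q11,q12} A24={q7,q17,q31} A25={q8,q10,q31} A26={q7,q24,q34} A34={q2,q4,q20} A35={q8,q26,q28} A36={q2,q15,q28,q30} A45={q22,q25,q31} A46={q2,q7,q29} A56={q9,q18,q28}
  A123={q12} A126={q34} A134={q20} A145={q25} A156={q18} A235={q8} A245={q31} A246={q7} A346={q2} A356={q28}
components per intersection:
  A1: {q12,q13,q14,q16,q18,q20,q25,q27,q32,q33,q34}
  A2: {q6,q7,q8,q10,q11,q12,q17,q24,q31,q32,q34}
  A3: {q2,q4,q8,q11,q12,q15,q19,q20,q26,q27,q28,q30}
  A4: {q1,q2,q3,q4,q7,q17,q20,q22,q25,q29,q31,q33}
  A5: {q8,q9,q10,q14,q18,q21,q22,q23,q25,q26,q28,q31}
  A6: {q2,q5,q7,q9,q15,q16,q18,q24,q28,q29,q30,q34}
  A12: {q12,q32,q34}
  A13: {q12,q20,q27}
  A14: {q20,q25,q33}
  A15: {q14,q18,q25}
  A16: {q16,q18,q34}
  A23: {q8,q11,q12}
  A24: {q7,q17,q31}
  A25: {q8,q10,q31}
  A26: {q7,q24,q34}
  A34: {q2,q4,q20}
  A35: {q8,q26,q28}
  A36: {q2,q15,q28,q30}
  A45: {q22,q25,q31}
  A46: {q2,q7,q29}
  A56: {q9,q18,q28}
  A123: {q12}
  A126: {q34}
  A134: {q20}
  A145: {q25}
  A156: {q18}
  A235: {q8}
  A245: {q31}
  A246: {q7}
  A346: {q2}
  A356: {q28}
C dims 6,15,10; δ0: rk 5, SNF 1^5; δ1: rk 10, SNF 1^9·2
Ȟ^0 = (6 − 5) − 0 = 1, so Ȟ^0 ≅ Z
Ȟ^1 = (15 − 10) − 5 = 0, so Ȟ^1 ≅ 0
Ȟ^2 = (10 − 0) − 10 = 0 plus torsion [2], so Ȟ^2 ≅ Z/2


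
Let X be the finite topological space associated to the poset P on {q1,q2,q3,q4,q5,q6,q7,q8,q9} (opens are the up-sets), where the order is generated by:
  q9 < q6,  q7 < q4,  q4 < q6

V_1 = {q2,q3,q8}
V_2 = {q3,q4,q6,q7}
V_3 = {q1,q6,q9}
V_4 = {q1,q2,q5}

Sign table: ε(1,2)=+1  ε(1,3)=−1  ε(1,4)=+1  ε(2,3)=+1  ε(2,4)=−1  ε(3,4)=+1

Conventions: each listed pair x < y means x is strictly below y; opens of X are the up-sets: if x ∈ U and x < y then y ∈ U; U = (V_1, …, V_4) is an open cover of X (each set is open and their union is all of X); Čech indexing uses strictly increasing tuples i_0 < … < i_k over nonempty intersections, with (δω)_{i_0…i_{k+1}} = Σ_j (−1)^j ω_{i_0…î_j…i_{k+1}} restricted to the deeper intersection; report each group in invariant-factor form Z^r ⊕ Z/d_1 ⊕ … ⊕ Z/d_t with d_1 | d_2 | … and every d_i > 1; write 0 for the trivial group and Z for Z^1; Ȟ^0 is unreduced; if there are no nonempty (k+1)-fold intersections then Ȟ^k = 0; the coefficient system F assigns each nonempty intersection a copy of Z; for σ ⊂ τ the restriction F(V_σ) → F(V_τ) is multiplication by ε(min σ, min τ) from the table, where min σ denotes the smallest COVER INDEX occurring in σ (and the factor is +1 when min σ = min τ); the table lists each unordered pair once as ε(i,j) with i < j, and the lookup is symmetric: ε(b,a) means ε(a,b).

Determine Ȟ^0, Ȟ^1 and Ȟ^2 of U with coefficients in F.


Ȟ^0 ≅ Z, Ȟ^1 ≅ Z and Ȟ^2 ≅ 0

nerve simplices:
  V12={q3} V14={q2} V23={q6} V34={q1}
C dims 4,4; δ0: rk 3, SNF 1^3
degree 0: 4−3−0 = 1 → Ȟ^0 ≅ Z
degree 1: 4−0−3 = 1 → Ȟ^1 ≅ Z
degree 2: 0−0−0 = 0 → Ȟ^2 ≅ 0


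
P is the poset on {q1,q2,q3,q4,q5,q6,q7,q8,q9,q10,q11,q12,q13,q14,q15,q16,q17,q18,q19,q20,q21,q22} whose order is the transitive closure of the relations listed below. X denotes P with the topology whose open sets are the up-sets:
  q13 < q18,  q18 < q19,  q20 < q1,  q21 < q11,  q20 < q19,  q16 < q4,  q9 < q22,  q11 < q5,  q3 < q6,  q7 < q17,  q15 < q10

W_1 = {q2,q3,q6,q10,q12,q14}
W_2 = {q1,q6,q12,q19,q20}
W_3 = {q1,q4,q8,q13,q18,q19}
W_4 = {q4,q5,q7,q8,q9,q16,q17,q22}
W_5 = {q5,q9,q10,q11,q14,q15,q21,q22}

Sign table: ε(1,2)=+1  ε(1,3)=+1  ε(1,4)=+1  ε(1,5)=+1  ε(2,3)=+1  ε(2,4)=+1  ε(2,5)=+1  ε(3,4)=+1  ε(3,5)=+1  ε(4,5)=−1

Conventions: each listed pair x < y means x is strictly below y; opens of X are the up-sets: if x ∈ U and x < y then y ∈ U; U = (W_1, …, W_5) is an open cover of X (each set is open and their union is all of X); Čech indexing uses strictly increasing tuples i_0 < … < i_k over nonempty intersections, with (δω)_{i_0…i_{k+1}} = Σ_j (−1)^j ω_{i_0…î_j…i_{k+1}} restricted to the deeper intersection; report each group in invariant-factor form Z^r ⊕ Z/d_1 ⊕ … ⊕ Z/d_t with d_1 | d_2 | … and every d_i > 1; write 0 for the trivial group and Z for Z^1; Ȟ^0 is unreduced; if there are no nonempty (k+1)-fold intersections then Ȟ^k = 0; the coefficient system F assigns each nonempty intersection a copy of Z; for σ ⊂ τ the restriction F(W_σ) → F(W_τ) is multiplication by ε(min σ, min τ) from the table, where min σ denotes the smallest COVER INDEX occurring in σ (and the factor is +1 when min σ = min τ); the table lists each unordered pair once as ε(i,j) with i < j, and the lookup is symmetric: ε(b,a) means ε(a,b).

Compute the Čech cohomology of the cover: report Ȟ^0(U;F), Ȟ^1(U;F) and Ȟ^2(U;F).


Ȟ^0 = 0,  Ȟ^1 = Z/2,  Ȟ^2 = 0

nerve of the cover:
  W12={q6,q12} W15={q10,q14} W23={q1,q19} W34={q4,q8} W45={q5,q9,q22}
C dims 5,5; δ0: rk 5, SNF 1^4·2
Ȟ^0 = (5 − 5) − 0 = 0, so Ȟ^0 ≅ 0
Ȟ^1 = (5 − 0) − 5 = 0 plus torsion [2], so Ȟ^1 ≅ Z/2
Ȟ^2 = (0 − 0) − 0 = 0, so Ȟ^2 ≅ 0


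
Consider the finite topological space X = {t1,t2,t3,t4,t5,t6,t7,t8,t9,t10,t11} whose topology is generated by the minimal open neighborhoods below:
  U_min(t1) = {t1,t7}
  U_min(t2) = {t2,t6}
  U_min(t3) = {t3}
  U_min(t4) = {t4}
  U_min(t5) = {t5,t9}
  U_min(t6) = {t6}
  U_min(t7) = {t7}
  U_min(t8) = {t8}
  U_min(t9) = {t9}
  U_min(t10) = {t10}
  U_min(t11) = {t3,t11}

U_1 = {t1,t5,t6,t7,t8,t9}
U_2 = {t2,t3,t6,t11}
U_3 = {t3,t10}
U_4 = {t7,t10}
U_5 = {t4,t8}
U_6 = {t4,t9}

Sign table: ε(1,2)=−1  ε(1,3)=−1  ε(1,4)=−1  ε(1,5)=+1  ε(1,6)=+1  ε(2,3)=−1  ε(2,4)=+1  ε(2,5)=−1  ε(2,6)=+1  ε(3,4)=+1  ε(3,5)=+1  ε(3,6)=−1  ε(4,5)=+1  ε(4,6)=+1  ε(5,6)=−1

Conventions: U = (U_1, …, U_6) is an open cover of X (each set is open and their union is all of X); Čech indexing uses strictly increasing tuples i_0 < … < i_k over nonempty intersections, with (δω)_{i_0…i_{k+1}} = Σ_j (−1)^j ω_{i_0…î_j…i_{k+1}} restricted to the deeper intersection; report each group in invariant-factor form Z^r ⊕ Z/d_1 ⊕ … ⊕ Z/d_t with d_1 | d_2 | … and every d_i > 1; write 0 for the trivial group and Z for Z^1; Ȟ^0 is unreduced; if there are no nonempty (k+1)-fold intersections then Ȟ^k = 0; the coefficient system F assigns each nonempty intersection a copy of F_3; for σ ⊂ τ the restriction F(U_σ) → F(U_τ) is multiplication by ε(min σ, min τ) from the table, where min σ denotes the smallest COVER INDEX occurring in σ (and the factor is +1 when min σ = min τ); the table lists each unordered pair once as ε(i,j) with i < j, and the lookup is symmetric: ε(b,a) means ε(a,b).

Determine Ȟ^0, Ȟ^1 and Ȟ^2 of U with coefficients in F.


cover nerve:
  U12={t6} U14={t7} U15={t8} U16={t9} U23={t3} U34={t10} U56={t4}
C dims 6,7; δ0: rk_F3 6
Ȟ^0: (6−6)−0=0 ⇒ 0
Ȟ^1: (7−0)−6=1 ⇒ Z/3
Ȟ^2: (0−0)−0=0 ⇒ 0

Ȟ^0 ≅ 0; Ȟ^1 ≅ Z/3; Ȟ^2 ≅ 0


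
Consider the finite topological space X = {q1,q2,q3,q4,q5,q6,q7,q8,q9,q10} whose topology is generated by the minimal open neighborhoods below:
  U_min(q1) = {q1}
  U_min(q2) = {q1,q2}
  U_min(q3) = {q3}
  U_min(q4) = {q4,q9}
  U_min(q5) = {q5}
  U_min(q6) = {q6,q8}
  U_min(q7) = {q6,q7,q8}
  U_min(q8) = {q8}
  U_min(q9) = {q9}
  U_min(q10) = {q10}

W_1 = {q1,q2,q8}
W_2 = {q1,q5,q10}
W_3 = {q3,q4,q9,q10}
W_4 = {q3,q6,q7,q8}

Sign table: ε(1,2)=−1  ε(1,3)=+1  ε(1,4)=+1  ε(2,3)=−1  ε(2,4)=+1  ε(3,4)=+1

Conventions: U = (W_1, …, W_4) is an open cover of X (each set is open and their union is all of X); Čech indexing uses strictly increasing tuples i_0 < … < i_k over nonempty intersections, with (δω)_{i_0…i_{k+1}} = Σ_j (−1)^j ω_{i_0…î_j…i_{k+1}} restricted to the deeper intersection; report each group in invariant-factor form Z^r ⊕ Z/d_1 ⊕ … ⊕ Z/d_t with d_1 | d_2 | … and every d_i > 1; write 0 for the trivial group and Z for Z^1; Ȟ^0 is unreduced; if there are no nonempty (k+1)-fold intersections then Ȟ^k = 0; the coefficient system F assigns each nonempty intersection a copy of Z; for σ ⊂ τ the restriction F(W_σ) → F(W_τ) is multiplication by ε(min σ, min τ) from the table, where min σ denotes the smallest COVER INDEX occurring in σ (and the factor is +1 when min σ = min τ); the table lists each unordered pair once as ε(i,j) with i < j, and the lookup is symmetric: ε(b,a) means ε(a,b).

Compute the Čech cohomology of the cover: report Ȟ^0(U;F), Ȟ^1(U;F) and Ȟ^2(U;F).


Ȟ^0 ≅ Z,  Ȟ^1 ≅ Z,  Ȟ^2 ≅ 0

cover nerve:
  W12={q1} W14={q8} W23={q10} W34={q3}
C dims 4,4; δ0: rk 3, SNF 1^3
Ȟ^0: (4−3)−0=1 ⇒ Z
Ȟ^1: (4−0)−3=1 ⇒ Z
Ȟ^2: (0−0)−0=0 ⇒ 0


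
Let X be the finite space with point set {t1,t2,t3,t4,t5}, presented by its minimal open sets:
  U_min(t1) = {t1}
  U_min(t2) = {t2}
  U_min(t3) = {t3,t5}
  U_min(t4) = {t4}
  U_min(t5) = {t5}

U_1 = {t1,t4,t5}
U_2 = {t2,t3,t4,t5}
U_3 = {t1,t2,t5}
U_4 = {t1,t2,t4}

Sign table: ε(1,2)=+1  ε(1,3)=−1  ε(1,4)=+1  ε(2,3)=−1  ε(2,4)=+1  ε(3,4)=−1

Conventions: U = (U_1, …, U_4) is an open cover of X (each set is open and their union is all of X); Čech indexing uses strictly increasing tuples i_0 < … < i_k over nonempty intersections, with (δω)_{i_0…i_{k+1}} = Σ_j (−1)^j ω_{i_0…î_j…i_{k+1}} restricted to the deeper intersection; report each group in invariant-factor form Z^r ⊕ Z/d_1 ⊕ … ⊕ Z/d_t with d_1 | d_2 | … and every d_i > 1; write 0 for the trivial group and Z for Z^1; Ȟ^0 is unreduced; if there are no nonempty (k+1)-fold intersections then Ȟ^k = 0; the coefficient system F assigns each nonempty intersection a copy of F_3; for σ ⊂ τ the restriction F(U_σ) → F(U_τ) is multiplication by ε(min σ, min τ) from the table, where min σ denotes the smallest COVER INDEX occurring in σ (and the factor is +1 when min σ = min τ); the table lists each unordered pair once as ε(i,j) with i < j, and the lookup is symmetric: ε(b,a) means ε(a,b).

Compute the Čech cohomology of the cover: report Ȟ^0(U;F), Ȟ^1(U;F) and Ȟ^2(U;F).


Ȟ^0(U;F) ≅ Z/3, Ȟ^1(U;F) ≅ 0 and Ȟ^2(U;F) ≅ Z/3

nonempty overlaps:
  U12={t4,t5} U13={t1,t5} U14={t1,t4} U23={t2,t5} U24={t2,t4} U34={t1,t2}
  U123={t5} U124={t4} U134={t1} U234={t2}
C dims 4,6,4; δ0: rk_F3 3; δ1: rk_F3 3
degree 0: 4−3−0 = 1 → Ȟ^0 ≅ Z/3
degree 1: 6−3−3 = 0 → Ȟ^1 ≅ 0
degree 2: 4−0−3 = 1 → Ȟ^2 ≅ Z/3


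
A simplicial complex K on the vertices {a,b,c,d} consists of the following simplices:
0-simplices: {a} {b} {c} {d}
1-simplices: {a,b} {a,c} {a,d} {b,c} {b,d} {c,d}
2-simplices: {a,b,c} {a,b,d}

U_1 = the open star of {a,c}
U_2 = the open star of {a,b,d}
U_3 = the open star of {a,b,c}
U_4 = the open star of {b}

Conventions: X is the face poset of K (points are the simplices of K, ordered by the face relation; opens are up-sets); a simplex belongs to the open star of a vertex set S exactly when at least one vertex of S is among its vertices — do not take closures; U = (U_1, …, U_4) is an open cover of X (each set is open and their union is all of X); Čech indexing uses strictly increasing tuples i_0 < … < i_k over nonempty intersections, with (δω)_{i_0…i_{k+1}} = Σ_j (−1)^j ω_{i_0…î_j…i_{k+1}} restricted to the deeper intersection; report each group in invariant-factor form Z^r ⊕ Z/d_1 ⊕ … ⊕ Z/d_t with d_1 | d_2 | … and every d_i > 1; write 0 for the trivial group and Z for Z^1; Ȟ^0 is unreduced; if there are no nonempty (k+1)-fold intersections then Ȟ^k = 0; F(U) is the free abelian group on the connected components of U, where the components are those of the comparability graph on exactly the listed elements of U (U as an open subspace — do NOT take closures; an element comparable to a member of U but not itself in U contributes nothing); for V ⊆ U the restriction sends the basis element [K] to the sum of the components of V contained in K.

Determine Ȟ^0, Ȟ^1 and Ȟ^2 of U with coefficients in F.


Ȟ^0(U;F) ≅ Z; Ȟ^1(U;F) ≅ Z; Ȟ^2(U;F) ≅ 0

cover nerve:
  U1={{a},{c},{a,b},{a,c},{a,d},{b,c},{c,d},{a,b,c},{a,b,d}} U2={{a},{b},{d},{a,b},{a,c},{a,d},{b,c},{b,d},{c,d},{a,b,c},{a,b,d}} U3={{a},{b},{c},{a,b},{a,c},{a,d},{b,c},{b,d},{c,d},{a,b,c},{a,b,d}} U4={{b},{a,b},{b,c},{b,d},{a,b,c},{a,b,d}}
  U12={{a},{a,b},{a,c},{a,d},{b,c},{c,d},{a,b,c},{a,b,d}} U13={{a},{c},{a,b},{a,c},{a,d},{b,c},{c,d},{a,b,c},{a,b,d}} U14={{a,b},{b,c},{a,b,c},{a,b,d}} U23={{a},{b},{a,b},{a,c},{a,d},{b,c},{b,d},{c,d},{a,b,c},{a,b,d}} U24={{b},{a,b},{b,c},{b,d},{a,b,c},{a,b,d}} U34={{b},{a,b},{b,c},{b,d},{a,b,c},{a,b,d}}
  U123={{a},{a,b},{a,c},{a,d},{b,c},{c,d},{a,b,c},{a,b,d}} U124={{a,b},{b,c},{a,b,c},{a,b,d}} U134={{a,b},{b,c},{a,b,c},{a,b,d}} U234={{b},{a,b},{b,c},{b,d},{a,b,c},{a,b,d}}
  U1234={{a,b},{b,c},{a,b,c},{a,b,d}}
components per intersection:
  U1: {{a},{c},{a,b},{a,c},{a,d},{b,c},{c,d},{a,b,c},{a,b,d}}
  U2: {{a},{b},{d},{a,b},{a,c},{a,d},{b,c},{b,d},{c,d},{a,b,c},{a,b,d}}
  U3: {{a},{b},{c},{a,b},{a,c},{a,d},{b,c},{b,d},{c,d},{a,b,c},{a,b,d}}
  U4: {{b},{a,b},{b,c},{b,d},{a,b,c},{a,b,d}}
  U12: {{a},{a,b},{a,c},{a,d},{b,c},{a,b,c},{a,b,d}} {{c,d}}
  U13: {{a},{c},{a,b},{a,c},{a,d},{b,c},{c,d},{a,b,c},{a,b,d}}
  U14: {{a,b},{b,c},{a,b,c},{a,b,d}}
  U23: {{a},{b},{a,b},{a,c},{a,d},{b,c},{b,d},{a,b,c},{a,b,d}} {{c,d}}
  U24: {{b},{a,b},{b,c},{b,d},{a,b,c},{a,b,d}}
  U34: {{b},{a,b},{b,c},{b,d},{a,b,c},{a,b,d}}
  U123: {{a},{a,b},{a,c},{a,d},{b,c},{a,b,c},{a,b,d}} {{c,d}}
  U124: {{a,b},{b,c},{a,b,c},{a,b,d}}
  U134: {{a,b},{b,c},{a,b,c},{a,b,d}}
  U234: {{b},{a,b},{b,c},{b,d},{a,b,c},{a,b,d}}
  U1234: {{a,b},{b,c},{a,b,c},{a,b,d}}
C dims 4,8,5,1; δ0: rk 3, SNF 1^3; δ1: rk 4, SNF 1^4; δ2: rk 1, SNF 1^1
Ȟ^0: (4−3)−0=1 ⇒ Z
Ȟ^1: (8−4)−3=1 ⇒ Z
Ȟ^2: (5−1)−4=0 ⇒ 0


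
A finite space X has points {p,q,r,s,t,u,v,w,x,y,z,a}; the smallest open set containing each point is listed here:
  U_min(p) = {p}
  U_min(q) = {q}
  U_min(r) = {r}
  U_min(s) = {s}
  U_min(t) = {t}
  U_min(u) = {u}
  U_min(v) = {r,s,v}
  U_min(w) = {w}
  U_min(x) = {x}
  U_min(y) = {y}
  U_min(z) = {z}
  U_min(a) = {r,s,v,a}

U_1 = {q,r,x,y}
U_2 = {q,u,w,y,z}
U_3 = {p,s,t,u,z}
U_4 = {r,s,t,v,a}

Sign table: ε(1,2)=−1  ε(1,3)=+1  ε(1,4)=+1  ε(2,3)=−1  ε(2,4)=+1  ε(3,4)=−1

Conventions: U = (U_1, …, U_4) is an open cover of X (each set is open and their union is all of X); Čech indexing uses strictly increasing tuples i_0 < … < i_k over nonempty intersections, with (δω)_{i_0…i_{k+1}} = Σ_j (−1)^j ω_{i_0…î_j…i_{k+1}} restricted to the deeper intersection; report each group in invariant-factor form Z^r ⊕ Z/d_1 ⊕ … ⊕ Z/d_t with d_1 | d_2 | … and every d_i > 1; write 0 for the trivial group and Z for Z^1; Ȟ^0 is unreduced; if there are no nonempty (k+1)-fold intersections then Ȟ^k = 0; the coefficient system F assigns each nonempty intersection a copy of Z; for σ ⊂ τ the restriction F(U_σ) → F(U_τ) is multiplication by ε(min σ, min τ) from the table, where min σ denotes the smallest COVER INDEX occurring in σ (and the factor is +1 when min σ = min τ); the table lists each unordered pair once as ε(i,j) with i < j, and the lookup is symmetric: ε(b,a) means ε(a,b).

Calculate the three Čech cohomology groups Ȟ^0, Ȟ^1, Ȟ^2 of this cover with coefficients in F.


Ȟ^0 = 0, Ȟ^1 = Z/2 and Ȟ^2 = 0

nerve simplices:
  U12={q,y} U14={r} U23={u,z} U34={s,t}
C dims 4,4; δ0: rk 4, SNF 1^3·2
degree 0: 4−4−0 = 0 → Ȟ^0 ≅ 0
degree 1: 4−0−4 = 0 plus torsion [2] → Ȟ^1 ≅ Z/2
degree 2: 0−0−0 = 0 → Ȟ^2 ≅ 0


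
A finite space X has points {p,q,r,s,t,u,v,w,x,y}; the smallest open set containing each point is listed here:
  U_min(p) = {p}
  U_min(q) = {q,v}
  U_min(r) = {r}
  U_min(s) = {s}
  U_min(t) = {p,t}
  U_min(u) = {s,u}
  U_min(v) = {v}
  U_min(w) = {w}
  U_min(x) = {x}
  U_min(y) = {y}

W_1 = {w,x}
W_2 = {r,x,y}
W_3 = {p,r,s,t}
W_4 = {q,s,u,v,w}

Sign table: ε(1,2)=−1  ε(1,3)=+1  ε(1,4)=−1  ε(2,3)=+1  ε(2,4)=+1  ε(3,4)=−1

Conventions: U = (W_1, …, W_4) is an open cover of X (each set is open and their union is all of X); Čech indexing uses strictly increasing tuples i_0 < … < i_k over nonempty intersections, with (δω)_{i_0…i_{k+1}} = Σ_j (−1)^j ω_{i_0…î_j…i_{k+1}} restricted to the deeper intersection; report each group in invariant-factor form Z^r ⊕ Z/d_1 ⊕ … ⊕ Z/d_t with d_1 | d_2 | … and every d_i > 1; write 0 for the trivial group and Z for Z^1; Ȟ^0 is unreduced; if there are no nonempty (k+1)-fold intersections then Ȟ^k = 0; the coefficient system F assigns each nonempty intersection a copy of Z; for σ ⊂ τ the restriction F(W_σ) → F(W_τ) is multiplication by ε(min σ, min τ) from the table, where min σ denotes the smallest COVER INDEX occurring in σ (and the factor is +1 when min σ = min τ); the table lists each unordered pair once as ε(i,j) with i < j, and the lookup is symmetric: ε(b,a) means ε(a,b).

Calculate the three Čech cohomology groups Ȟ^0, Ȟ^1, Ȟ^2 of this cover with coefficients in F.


nerve simplices:
  W12={x} W14={w} W23={r} W34={s}
C dims 4,4; δ0: rk 4, SNF 1^3·2
degree 0: 4−4−0 = 0 → Ȟ^0 ≅ 0
degree 1: 4−0−4 = 0 plus torsion [2] → Ȟ^1 ≅ Z/2
degree 2: 0−0−0 = 0 → Ȟ^2 ≅ 0

Ȟ^0 = 0,  Ȟ^1 = Z/2,  Ȟ^2 = 0


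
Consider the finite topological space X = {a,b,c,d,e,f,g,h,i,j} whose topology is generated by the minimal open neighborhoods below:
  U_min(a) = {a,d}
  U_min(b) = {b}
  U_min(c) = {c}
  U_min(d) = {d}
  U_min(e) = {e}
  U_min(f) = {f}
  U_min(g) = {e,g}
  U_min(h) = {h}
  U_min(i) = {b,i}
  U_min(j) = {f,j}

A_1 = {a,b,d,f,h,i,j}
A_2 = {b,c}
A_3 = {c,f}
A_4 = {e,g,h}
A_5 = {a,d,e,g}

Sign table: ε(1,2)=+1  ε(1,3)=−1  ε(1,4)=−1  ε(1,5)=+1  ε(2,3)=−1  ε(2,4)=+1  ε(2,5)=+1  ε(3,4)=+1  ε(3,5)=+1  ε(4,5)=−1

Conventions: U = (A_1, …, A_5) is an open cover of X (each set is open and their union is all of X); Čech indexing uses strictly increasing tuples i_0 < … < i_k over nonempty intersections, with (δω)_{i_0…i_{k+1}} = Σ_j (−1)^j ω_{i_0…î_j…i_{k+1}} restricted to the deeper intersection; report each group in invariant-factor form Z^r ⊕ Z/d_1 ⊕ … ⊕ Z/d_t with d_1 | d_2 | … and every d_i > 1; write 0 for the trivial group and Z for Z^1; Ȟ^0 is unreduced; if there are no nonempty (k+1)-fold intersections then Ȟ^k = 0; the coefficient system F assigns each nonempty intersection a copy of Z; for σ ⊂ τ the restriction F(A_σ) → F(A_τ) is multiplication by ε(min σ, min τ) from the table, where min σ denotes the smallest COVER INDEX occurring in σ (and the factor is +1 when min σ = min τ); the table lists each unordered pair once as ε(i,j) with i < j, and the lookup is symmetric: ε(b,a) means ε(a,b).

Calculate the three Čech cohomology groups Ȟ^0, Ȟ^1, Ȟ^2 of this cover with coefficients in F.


intersection data:
  A12={b} A13={f} A14={h} A15={a,d} A23={c} A45={e,g}
C dims 5,6; δ0: rk 4, SNF 1^4
Ȟ^0 = (5 − 4) − 0 = 1, so Ȟ^0 ≅ Z
Ȟ^1 = (6 − 0) − 4 = 2, so Ȟ^1 ≅ Z^2
Ȟ^2 = (0 − 0) − 0 = 0, so Ȟ^2 ≅ 0

Ȟ^0(U;F) ≅ Z, Ȟ^1(U;F) ≅ Z^2, Ȟ^2(U;F) ≅ 0
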